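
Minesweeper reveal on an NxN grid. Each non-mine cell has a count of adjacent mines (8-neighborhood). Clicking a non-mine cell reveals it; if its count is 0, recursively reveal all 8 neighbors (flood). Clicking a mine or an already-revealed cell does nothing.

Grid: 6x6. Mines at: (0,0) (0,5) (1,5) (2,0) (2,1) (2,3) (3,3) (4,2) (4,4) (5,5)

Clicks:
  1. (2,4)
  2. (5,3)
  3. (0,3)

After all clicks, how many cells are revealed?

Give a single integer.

Click 1 (2,4) count=3: revealed 1 new [(2,4)] -> total=1
Click 2 (5,3) count=2: revealed 1 new [(5,3)] -> total=2
Click 3 (0,3) count=0: revealed 8 new [(0,1) (0,2) (0,3) (0,4) (1,1) (1,2) (1,3) (1,4)] -> total=10

Answer: 10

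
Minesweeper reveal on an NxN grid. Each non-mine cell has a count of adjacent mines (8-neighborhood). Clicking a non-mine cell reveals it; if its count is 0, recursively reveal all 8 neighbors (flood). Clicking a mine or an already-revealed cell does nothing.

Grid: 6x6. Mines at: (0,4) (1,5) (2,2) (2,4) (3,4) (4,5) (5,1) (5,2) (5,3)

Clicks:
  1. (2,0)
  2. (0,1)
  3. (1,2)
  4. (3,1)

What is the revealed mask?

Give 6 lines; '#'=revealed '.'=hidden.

Answer: ####..
####..
##....
##....
##....
......

Derivation:
Click 1 (2,0) count=0: revealed 14 new [(0,0) (0,1) (0,2) (0,3) (1,0) (1,1) (1,2) (1,3) (2,0) (2,1) (3,0) (3,1) (4,0) (4,1)] -> total=14
Click 2 (0,1) count=0: revealed 0 new [(none)] -> total=14
Click 3 (1,2) count=1: revealed 0 new [(none)] -> total=14
Click 4 (3,1) count=1: revealed 0 new [(none)] -> total=14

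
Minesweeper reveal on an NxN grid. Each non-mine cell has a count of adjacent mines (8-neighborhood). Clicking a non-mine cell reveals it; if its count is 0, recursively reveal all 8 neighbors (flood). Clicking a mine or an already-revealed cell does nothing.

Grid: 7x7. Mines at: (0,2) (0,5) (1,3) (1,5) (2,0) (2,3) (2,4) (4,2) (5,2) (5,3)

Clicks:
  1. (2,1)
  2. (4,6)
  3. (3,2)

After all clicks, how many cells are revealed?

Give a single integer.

Click 1 (2,1) count=1: revealed 1 new [(2,1)] -> total=1
Click 2 (4,6) count=0: revealed 14 new [(2,5) (2,6) (3,4) (3,5) (3,6) (4,4) (4,5) (4,6) (5,4) (5,5) (5,6) (6,4) (6,5) (6,6)] -> total=15
Click 3 (3,2) count=2: revealed 1 new [(3,2)] -> total=16

Answer: 16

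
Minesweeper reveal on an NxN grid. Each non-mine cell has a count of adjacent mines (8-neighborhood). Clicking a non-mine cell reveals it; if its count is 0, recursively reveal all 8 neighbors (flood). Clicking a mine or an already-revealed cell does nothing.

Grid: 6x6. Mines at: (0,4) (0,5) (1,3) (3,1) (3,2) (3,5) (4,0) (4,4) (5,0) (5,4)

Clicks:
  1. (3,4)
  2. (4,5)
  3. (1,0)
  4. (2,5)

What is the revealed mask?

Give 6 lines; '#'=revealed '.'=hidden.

Click 1 (3,4) count=2: revealed 1 new [(3,4)] -> total=1
Click 2 (4,5) count=3: revealed 1 new [(4,5)] -> total=2
Click 3 (1,0) count=0: revealed 9 new [(0,0) (0,1) (0,2) (1,0) (1,1) (1,2) (2,0) (2,1) (2,2)] -> total=11
Click 4 (2,5) count=1: revealed 1 new [(2,5)] -> total=12

Answer: ###...
###...
###..#
....#.
.....#
......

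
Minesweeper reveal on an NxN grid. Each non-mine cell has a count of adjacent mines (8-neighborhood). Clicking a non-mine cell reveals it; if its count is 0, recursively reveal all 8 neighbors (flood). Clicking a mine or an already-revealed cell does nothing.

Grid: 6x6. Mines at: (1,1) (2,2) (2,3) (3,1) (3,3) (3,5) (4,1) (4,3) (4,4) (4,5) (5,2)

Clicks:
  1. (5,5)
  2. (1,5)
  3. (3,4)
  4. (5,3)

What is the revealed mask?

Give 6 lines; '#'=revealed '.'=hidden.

Click 1 (5,5) count=2: revealed 1 new [(5,5)] -> total=1
Click 2 (1,5) count=0: revealed 10 new [(0,2) (0,3) (0,4) (0,5) (1,2) (1,3) (1,4) (1,5) (2,4) (2,5)] -> total=11
Click 3 (3,4) count=6: revealed 1 new [(3,4)] -> total=12
Click 4 (5,3) count=3: revealed 1 new [(5,3)] -> total=13

Answer: ..####
..####
....##
....#.
......
...#.#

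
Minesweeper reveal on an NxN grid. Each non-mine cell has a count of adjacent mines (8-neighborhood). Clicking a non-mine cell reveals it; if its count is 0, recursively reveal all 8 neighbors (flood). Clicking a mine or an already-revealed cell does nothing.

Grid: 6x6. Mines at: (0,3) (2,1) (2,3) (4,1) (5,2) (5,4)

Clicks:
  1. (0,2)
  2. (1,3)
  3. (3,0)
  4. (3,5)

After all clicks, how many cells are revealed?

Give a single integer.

Answer: 13

Derivation:
Click 1 (0,2) count=1: revealed 1 new [(0,2)] -> total=1
Click 2 (1,3) count=2: revealed 1 new [(1,3)] -> total=2
Click 3 (3,0) count=2: revealed 1 new [(3,0)] -> total=3
Click 4 (3,5) count=0: revealed 10 new [(0,4) (0,5) (1,4) (1,5) (2,4) (2,5) (3,4) (3,5) (4,4) (4,5)] -> total=13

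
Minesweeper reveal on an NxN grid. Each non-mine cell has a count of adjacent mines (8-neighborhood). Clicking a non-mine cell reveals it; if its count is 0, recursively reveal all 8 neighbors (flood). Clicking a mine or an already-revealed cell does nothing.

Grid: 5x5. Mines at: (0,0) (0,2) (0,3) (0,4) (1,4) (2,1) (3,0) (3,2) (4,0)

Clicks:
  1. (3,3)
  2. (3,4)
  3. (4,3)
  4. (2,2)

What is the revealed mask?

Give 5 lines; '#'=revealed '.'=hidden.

Click 1 (3,3) count=1: revealed 1 new [(3,3)] -> total=1
Click 2 (3,4) count=0: revealed 5 new [(2,3) (2,4) (3,4) (4,3) (4,4)] -> total=6
Click 3 (4,3) count=1: revealed 0 new [(none)] -> total=6
Click 4 (2,2) count=2: revealed 1 new [(2,2)] -> total=7

Answer: .....
.....
..###
...##
...##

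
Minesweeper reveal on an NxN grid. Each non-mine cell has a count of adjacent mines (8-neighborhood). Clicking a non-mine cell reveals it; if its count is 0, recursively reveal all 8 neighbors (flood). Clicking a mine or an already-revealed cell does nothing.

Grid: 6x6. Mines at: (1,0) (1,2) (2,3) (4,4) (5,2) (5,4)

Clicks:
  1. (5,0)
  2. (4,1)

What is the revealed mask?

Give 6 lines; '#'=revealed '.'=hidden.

Click 1 (5,0) count=0: revealed 11 new [(2,0) (2,1) (2,2) (3,0) (3,1) (3,2) (4,0) (4,1) (4,2) (5,0) (5,1)] -> total=11
Click 2 (4,1) count=1: revealed 0 new [(none)] -> total=11

Answer: ......
......
###...
###...
###...
##....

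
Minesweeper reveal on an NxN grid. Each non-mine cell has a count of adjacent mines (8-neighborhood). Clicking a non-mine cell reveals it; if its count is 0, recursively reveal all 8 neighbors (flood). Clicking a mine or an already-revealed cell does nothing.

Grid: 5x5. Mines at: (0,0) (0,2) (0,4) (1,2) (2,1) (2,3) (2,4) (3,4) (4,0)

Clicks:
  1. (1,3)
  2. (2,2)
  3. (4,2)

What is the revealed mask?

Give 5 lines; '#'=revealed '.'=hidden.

Click 1 (1,3) count=5: revealed 1 new [(1,3)] -> total=1
Click 2 (2,2) count=3: revealed 1 new [(2,2)] -> total=2
Click 3 (4,2) count=0: revealed 6 new [(3,1) (3,2) (3,3) (4,1) (4,2) (4,3)] -> total=8

Answer: .....
...#.
..#..
.###.
.###.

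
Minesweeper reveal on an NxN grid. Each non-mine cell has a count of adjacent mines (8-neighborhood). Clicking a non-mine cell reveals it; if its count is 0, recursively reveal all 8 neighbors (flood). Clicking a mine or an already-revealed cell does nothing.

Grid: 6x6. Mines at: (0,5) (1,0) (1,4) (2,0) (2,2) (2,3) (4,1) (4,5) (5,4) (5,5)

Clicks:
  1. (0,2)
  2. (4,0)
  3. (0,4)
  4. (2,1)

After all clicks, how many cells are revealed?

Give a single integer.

Answer: 9

Derivation:
Click 1 (0,2) count=0: revealed 6 new [(0,1) (0,2) (0,3) (1,1) (1,2) (1,3)] -> total=6
Click 2 (4,0) count=1: revealed 1 new [(4,0)] -> total=7
Click 3 (0,4) count=2: revealed 1 new [(0,4)] -> total=8
Click 4 (2,1) count=3: revealed 1 new [(2,1)] -> total=9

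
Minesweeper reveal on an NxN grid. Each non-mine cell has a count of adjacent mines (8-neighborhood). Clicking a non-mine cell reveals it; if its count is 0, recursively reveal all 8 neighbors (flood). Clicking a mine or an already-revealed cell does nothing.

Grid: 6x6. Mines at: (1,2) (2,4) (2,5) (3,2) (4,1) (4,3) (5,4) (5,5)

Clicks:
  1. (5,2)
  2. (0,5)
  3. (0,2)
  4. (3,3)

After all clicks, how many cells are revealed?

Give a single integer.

Click 1 (5,2) count=2: revealed 1 new [(5,2)] -> total=1
Click 2 (0,5) count=0: revealed 6 new [(0,3) (0,4) (0,5) (1,3) (1,4) (1,5)] -> total=7
Click 3 (0,2) count=1: revealed 1 new [(0,2)] -> total=8
Click 4 (3,3) count=3: revealed 1 new [(3,3)] -> total=9

Answer: 9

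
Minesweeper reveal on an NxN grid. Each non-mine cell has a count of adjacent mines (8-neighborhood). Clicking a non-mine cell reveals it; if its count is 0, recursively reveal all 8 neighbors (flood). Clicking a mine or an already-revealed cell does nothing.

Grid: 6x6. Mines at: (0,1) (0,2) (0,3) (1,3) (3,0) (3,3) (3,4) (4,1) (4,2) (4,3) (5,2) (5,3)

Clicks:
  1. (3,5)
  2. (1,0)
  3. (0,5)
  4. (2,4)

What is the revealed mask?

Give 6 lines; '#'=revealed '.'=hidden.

Click 1 (3,5) count=1: revealed 1 new [(3,5)] -> total=1
Click 2 (1,0) count=1: revealed 1 new [(1,0)] -> total=2
Click 3 (0,5) count=0: revealed 6 new [(0,4) (0,5) (1,4) (1,5) (2,4) (2,5)] -> total=8
Click 4 (2,4) count=3: revealed 0 new [(none)] -> total=8

Answer: ....##
#...##
....##
.....#
......
......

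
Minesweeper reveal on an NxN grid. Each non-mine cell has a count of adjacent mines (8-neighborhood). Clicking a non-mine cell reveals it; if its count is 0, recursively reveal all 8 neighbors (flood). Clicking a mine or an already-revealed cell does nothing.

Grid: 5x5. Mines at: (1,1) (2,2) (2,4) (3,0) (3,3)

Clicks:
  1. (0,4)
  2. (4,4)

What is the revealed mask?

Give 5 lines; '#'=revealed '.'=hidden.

Answer: ..###
..###
.....
.....
....#

Derivation:
Click 1 (0,4) count=0: revealed 6 new [(0,2) (0,3) (0,4) (1,2) (1,3) (1,4)] -> total=6
Click 2 (4,4) count=1: revealed 1 new [(4,4)] -> total=7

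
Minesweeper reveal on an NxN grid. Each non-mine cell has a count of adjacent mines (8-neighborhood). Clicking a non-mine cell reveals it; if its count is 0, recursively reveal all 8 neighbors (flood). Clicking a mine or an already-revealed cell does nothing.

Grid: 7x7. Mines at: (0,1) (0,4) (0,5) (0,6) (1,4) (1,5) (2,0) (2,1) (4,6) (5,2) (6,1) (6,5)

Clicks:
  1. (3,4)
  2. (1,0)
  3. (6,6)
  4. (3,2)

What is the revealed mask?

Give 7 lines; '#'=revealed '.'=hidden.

Answer: .......
#......
..####.
..####.
..####.
...###.
......#

Derivation:
Click 1 (3,4) count=0: revealed 15 new [(2,2) (2,3) (2,4) (2,5) (3,2) (3,3) (3,4) (3,5) (4,2) (4,3) (4,4) (4,5) (5,3) (5,4) (5,5)] -> total=15
Click 2 (1,0) count=3: revealed 1 new [(1,0)] -> total=16
Click 3 (6,6) count=1: revealed 1 new [(6,6)] -> total=17
Click 4 (3,2) count=1: revealed 0 new [(none)] -> total=17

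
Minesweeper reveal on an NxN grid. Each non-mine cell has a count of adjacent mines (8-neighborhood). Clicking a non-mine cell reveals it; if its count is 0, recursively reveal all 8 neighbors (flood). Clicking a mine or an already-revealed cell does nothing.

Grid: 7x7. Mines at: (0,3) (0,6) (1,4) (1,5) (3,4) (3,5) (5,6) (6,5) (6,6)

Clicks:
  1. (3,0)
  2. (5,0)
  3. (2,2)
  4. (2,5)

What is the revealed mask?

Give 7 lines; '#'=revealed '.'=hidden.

Click 1 (3,0) count=0: revealed 30 new [(0,0) (0,1) (0,2) (1,0) (1,1) (1,2) (1,3) (2,0) (2,1) (2,2) (2,3) (3,0) (3,1) (3,2) (3,3) (4,0) (4,1) (4,2) (4,3) (4,4) (5,0) (5,1) (5,2) (5,3) (5,4) (6,0) (6,1) (6,2) (6,3) (6,4)] -> total=30
Click 2 (5,0) count=0: revealed 0 new [(none)] -> total=30
Click 3 (2,2) count=0: revealed 0 new [(none)] -> total=30
Click 4 (2,5) count=4: revealed 1 new [(2,5)] -> total=31

Answer: ###....
####...
####.#.
####...
#####..
#####..
#####..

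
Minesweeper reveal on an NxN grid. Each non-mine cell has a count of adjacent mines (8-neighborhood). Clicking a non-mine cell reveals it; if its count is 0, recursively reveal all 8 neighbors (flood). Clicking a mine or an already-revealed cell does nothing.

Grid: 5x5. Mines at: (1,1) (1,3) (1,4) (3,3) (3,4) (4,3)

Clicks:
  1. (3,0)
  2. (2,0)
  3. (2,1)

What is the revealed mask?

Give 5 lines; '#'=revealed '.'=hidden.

Click 1 (3,0) count=0: revealed 9 new [(2,0) (2,1) (2,2) (3,0) (3,1) (3,2) (4,0) (4,1) (4,2)] -> total=9
Click 2 (2,0) count=1: revealed 0 new [(none)] -> total=9
Click 3 (2,1) count=1: revealed 0 new [(none)] -> total=9

Answer: .....
.....
###..
###..
###..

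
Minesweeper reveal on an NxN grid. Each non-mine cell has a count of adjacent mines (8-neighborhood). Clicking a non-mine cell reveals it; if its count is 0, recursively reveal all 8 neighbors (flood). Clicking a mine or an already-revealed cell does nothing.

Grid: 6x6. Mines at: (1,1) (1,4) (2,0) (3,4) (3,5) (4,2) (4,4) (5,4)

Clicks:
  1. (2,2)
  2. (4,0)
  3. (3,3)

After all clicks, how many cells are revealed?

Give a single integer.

Answer: 8

Derivation:
Click 1 (2,2) count=1: revealed 1 new [(2,2)] -> total=1
Click 2 (4,0) count=0: revealed 6 new [(3,0) (3,1) (4,0) (4,1) (5,0) (5,1)] -> total=7
Click 3 (3,3) count=3: revealed 1 new [(3,3)] -> total=8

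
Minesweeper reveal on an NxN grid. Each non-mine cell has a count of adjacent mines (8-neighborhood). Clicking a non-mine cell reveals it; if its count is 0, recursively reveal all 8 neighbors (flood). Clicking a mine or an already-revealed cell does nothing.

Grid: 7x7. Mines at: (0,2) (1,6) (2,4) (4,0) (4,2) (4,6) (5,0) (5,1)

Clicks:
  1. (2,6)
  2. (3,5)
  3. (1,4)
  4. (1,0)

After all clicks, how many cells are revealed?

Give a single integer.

Answer: 17

Derivation:
Click 1 (2,6) count=1: revealed 1 new [(2,6)] -> total=1
Click 2 (3,5) count=2: revealed 1 new [(3,5)] -> total=2
Click 3 (1,4) count=1: revealed 1 new [(1,4)] -> total=3
Click 4 (1,0) count=0: revealed 14 new [(0,0) (0,1) (1,0) (1,1) (1,2) (1,3) (2,0) (2,1) (2,2) (2,3) (3,0) (3,1) (3,2) (3,3)] -> total=17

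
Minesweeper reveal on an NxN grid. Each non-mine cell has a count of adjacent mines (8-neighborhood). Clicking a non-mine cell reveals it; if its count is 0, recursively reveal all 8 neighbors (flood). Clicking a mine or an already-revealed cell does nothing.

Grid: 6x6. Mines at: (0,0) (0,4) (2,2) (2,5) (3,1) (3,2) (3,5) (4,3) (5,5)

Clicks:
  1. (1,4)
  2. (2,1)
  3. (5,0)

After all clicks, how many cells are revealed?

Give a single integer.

Answer: 8

Derivation:
Click 1 (1,4) count=2: revealed 1 new [(1,4)] -> total=1
Click 2 (2,1) count=3: revealed 1 new [(2,1)] -> total=2
Click 3 (5,0) count=0: revealed 6 new [(4,0) (4,1) (4,2) (5,0) (5,1) (5,2)] -> total=8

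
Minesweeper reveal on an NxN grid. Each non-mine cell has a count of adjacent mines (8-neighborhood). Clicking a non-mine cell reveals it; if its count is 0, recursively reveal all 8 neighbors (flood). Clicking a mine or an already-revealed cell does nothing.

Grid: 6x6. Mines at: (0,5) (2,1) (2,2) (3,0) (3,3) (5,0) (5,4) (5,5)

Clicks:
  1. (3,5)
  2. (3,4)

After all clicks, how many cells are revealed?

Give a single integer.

Click 1 (3,5) count=0: revealed 8 new [(1,4) (1,5) (2,4) (2,5) (3,4) (3,5) (4,4) (4,5)] -> total=8
Click 2 (3,4) count=1: revealed 0 new [(none)] -> total=8

Answer: 8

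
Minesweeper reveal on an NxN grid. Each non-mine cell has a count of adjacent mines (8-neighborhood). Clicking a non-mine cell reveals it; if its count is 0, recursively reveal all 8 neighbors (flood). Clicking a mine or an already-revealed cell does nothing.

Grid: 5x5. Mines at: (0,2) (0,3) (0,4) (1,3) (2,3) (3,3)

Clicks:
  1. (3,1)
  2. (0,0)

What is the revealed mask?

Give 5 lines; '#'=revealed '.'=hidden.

Answer: ##...
###..
###..
###..
###..

Derivation:
Click 1 (3,1) count=0: revealed 14 new [(0,0) (0,1) (1,0) (1,1) (1,2) (2,0) (2,1) (2,2) (3,0) (3,1) (3,2) (4,0) (4,1) (4,2)] -> total=14
Click 2 (0,0) count=0: revealed 0 new [(none)] -> total=14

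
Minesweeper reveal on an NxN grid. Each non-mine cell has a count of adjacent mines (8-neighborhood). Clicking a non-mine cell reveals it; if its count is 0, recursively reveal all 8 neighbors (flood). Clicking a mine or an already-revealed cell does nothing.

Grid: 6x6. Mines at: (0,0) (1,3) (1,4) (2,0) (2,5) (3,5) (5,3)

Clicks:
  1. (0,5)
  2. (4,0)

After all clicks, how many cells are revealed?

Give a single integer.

Click 1 (0,5) count=1: revealed 1 new [(0,5)] -> total=1
Click 2 (4,0) count=0: revealed 17 new [(2,1) (2,2) (2,3) (2,4) (3,0) (3,1) (3,2) (3,3) (3,4) (4,0) (4,1) (4,2) (4,3) (4,4) (5,0) (5,1) (5,2)] -> total=18

Answer: 18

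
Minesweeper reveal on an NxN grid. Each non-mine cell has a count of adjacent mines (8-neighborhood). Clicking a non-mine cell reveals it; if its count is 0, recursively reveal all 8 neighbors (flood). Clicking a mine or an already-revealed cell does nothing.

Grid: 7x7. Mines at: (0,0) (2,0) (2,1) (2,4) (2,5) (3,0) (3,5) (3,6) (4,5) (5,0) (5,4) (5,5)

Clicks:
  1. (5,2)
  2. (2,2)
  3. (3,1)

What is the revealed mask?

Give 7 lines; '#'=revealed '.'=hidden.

Click 1 (5,2) count=0: revealed 12 new [(3,1) (3,2) (3,3) (4,1) (4,2) (4,3) (5,1) (5,2) (5,3) (6,1) (6,2) (6,3)] -> total=12
Click 2 (2,2) count=1: revealed 1 new [(2,2)] -> total=13
Click 3 (3,1) count=3: revealed 0 new [(none)] -> total=13

Answer: .......
.......
..#....
.###...
.###...
.###...
.###...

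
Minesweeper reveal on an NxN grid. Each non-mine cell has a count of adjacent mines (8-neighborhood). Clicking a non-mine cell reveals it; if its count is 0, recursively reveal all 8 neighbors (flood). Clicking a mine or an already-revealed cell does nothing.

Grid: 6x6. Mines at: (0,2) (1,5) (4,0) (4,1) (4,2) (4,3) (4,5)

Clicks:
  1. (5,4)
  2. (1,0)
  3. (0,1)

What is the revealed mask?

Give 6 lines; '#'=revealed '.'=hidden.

Answer: ##....
#####.
#####.
#####.
......
....#.

Derivation:
Click 1 (5,4) count=2: revealed 1 new [(5,4)] -> total=1
Click 2 (1,0) count=0: revealed 17 new [(0,0) (0,1) (1,0) (1,1) (1,2) (1,3) (1,4) (2,0) (2,1) (2,2) (2,3) (2,4) (3,0) (3,1) (3,2) (3,3) (3,4)] -> total=18
Click 3 (0,1) count=1: revealed 0 new [(none)] -> total=18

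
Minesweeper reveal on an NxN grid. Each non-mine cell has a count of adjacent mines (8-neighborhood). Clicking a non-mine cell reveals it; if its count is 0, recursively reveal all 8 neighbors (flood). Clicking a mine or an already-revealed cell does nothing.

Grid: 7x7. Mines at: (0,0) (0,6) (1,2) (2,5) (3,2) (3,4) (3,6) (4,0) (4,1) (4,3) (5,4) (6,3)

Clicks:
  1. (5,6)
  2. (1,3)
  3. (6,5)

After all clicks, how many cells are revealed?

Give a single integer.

Click 1 (5,6) count=0: revealed 6 new [(4,5) (4,6) (5,5) (5,6) (6,5) (6,6)] -> total=6
Click 2 (1,3) count=1: revealed 1 new [(1,3)] -> total=7
Click 3 (6,5) count=1: revealed 0 new [(none)] -> total=7

Answer: 7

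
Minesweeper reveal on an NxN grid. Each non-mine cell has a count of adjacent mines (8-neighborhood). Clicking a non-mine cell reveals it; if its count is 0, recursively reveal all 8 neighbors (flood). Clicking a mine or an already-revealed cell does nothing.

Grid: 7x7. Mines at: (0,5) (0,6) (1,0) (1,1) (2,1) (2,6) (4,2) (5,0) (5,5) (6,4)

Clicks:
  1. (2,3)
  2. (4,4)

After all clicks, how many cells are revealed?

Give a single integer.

Answer: 18

Derivation:
Click 1 (2,3) count=0: revealed 18 new [(0,2) (0,3) (0,4) (1,2) (1,3) (1,4) (1,5) (2,2) (2,3) (2,4) (2,5) (3,2) (3,3) (3,4) (3,5) (4,3) (4,4) (4,5)] -> total=18
Click 2 (4,4) count=1: revealed 0 new [(none)] -> total=18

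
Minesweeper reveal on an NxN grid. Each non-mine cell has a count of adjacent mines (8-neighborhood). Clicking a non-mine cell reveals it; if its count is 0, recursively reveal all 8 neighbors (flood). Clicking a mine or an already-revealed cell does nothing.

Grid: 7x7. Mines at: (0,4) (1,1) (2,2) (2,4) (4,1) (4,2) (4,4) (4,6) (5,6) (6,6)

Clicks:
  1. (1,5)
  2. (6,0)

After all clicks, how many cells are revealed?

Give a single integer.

Answer: 13

Derivation:
Click 1 (1,5) count=2: revealed 1 new [(1,5)] -> total=1
Click 2 (6,0) count=0: revealed 12 new [(5,0) (5,1) (5,2) (5,3) (5,4) (5,5) (6,0) (6,1) (6,2) (6,3) (6,4) (6,5)] -> total=13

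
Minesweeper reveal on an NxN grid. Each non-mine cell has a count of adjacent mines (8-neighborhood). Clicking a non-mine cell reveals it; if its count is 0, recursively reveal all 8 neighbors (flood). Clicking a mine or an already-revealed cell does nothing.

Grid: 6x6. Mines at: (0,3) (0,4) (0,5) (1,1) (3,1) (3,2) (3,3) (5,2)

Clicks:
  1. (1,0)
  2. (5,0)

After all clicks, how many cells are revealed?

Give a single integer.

Click 1 (1,0) count=1: revealed 1 new [(1,0)] -> total=1
Click 2 (5,0) count=0: revealed 4 new [(4,0) (4,1) (5,0) (5,1)] -> total=5

Answer: 5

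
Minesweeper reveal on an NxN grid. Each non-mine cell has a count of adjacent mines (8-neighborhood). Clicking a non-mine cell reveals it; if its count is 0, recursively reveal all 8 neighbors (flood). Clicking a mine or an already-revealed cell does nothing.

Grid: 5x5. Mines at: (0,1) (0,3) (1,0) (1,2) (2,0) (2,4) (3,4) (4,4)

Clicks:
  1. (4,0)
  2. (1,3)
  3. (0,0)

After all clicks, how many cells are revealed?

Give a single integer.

Answer: 13

Derivation:
Click 1 (4,0) count=0: revealed 11 new [(2,1) (2,2) (2,3) (3,0) (3,1) (3,2) (3,3) (4,0) (4,1) (4,2) (4,3)] -> total=11
Click 2 (1,3) count=3: revealed 1 new [(1,3)] -> total=12
Click 3 (0,0) count=2: revealed 1 new [(0,0)] -> total=13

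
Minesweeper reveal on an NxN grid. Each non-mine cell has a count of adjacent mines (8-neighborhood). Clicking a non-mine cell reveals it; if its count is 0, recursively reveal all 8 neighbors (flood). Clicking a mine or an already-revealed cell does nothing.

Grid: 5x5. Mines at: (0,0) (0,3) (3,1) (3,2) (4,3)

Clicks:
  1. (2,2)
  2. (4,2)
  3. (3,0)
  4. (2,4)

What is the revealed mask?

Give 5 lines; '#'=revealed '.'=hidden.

Answer: .....
...##
..###
#..##
..#..

Derivation:
Click 1 (2,2) count=2: revealed 1 new [(2,2)] -> total=1
Click 2 (4,2) count=3: revealed 1 new [(4,2)] -> total=2
Click 3 (3,0) count=1: revealed 1 new [(3,0)] -> total=3
Click 4 (2,4) count=0: revealed 6 new [(1,3) (1,4) (2,3) (2,4) (3,3) (3,4)] -> total=9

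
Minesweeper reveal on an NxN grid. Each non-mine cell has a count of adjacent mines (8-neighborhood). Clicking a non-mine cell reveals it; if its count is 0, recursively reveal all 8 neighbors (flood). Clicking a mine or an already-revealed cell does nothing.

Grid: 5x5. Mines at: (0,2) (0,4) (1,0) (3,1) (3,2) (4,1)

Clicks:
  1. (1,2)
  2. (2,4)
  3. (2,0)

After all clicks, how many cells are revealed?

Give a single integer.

Answer: 10

Derivation:
Click 1 (1,2) count=1: revealed 1 new [(1,2)] -> total=1
Click 2 (2,4) count=0: revealed 8 new [(1,3) (1,4) (2,3) (2,4) (3,3) (3,4) (4,3) (4,4)] -> total=9
Click 3 (2,0) count=2: revealed 1 new [(2,0)] -> total=10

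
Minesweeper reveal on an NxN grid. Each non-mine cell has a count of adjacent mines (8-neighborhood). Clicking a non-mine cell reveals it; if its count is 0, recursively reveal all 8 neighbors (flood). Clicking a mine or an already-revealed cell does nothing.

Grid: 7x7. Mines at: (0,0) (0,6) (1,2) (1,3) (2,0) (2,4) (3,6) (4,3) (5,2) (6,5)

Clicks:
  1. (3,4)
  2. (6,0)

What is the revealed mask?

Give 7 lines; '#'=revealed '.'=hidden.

Click 1 (3,4) count=2: revealed 1 new [(3,4)] -> total=1
Click 2 (6,0) count=0: revealed 8 new [(3,0) (3,1) (4,0) (4,1) (5,0) (5,1) (6,0) (6,1)] -> total=9

Answer: .......
.......
.......
##..#..
##.....
##.....
##.....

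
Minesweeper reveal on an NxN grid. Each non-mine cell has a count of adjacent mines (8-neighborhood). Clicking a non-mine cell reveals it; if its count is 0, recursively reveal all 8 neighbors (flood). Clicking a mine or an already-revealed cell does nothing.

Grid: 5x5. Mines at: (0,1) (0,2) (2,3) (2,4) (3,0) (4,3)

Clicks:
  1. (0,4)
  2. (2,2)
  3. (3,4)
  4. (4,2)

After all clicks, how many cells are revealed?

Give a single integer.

Answer: 7

Derivation:
Click 1 (0,4) count=0: revealed 4 new [(0,3) (0,4) (1,3) (1,4)] -> total=4
Click 2 (2,2) count=1: revealed 1 new [(2,2)] -> total=5
Click 3 (3,4) count=3: revealed 1 new [(3,4)] -> total=6
Click 4 (4,2) count=1: revealed 1 new [(4,2)] -> total=7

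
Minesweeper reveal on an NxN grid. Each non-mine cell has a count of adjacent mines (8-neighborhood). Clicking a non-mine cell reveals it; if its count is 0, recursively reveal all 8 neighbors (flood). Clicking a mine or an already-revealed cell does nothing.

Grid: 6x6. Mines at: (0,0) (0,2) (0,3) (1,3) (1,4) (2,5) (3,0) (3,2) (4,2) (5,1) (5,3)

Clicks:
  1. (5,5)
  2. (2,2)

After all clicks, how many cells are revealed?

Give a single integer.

Answer: 7

Derivation:
Click 1 (5,5) count=0: revealed 6 new [(3,4) (3,5) (4,4) (4,5) (5,4) (5,5)] -> total=6
Click 2 (2,2) count=2: revealed 1 new [(2,2)] -> total=7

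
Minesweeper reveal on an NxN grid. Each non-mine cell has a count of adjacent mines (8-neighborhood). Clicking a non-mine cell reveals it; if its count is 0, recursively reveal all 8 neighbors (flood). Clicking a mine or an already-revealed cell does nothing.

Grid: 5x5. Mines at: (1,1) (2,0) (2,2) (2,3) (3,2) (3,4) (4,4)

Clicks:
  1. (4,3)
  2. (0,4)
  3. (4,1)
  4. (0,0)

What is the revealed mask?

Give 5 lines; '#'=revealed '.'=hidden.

Answer: #.###
..###
.....
.....
.#.#.

Derivation:
Click 1 (4,3) count=3: revealed 1 new [(4,3)] -> total=1
Click 2 (0,4) count=0: revealed 6 new [(0,2) (0,3) (0,4) (1,2) (1,3) (1,4)] -> total=7
Click 3 (4,1) count=1: revealed 1 new [(4,1)] -> total=8
Click 4 (0,0) count=1: revealed 1 new [(0,0)] -> total=9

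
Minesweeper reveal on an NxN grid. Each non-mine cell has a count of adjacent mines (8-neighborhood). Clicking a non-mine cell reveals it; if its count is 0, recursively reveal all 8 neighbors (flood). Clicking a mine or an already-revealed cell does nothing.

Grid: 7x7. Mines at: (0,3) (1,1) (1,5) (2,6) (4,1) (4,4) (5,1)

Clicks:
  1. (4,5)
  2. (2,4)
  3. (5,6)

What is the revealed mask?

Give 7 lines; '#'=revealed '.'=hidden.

Click 1 (4,5) count=1: revealed 1 new [(4,5)] -> total=1
Click 2 (2,4) count=1: revealed 1 new [(2,4)] -> total=2
Click 3 (5,6) count=0: revealed 13 new [(3,5) (3,6) (4,6) (5,2) (5,3) (5,4) (5,5) (5,6) (6,2) (6,3) (6,4) (6,5) (6,6)] -> total=15

Answer: .......
.......
....#..
.....##
.....##
..#####
..#####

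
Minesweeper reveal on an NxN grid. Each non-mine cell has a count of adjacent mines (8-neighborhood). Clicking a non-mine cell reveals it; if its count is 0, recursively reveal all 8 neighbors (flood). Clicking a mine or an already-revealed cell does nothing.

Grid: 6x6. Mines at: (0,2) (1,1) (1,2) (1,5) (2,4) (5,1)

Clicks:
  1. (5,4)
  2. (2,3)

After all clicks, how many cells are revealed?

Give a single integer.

Click 1 (5,4) count=0: revealed 20 new [(2,0) (2,1) (2,2) (2,3) (3,0) (3,1) (3,2) (3,3) (3,4) (3,5) (4,0) (4,1) (4,2) (4,3) (4,4) (4,5) (5,2) (5,3) (5,4) (5,5)] -> total=20
Click 2 (2,3) count=2: revealed 0 new [(none)] -> total=20

Answer: 20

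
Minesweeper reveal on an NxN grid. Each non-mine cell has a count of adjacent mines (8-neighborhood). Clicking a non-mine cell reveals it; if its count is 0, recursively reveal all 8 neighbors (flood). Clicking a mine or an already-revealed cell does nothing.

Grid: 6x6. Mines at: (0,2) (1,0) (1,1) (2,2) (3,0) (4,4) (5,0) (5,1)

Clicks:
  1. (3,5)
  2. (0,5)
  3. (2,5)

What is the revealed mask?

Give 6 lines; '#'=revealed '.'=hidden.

Click 1 (3,5) count=1: revealed 1 new [(3,5)] -> total=1
Click 2 (0,5) count=0: revealed 11 new [(0,3) (0,4) (0,5) (1,3) (1,4) (1,5) (2,3) (2,4) (2,5) (3,3) (3,4)] -> total=12
Click 3 (2,5) count=0: revealed 0 new [(none)] -> total=12

Answer: ...###
...###
...###
...###
......
......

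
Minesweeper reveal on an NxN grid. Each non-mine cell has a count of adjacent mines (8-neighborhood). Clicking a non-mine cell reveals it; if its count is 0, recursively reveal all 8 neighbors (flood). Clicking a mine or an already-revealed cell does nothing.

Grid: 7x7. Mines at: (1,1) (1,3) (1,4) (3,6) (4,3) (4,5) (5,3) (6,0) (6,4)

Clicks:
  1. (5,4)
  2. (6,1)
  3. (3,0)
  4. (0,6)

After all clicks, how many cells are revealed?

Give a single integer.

Click 1 (5,4) count=4: revealed 1 new [(5,4)] -> total=1
Click 2 (6,1) count=1: revealed 1 new [(6,1)] -> total=2
Click 3 (3,0) count=0: revealed 12 new [(2,0) (2,1) (2,2) (3,0) (3,1) (3,2) (4,0) (4,1) (4,2) (5,0) (5,1) (5,2)] -> total=14
Click 4 (0,6) count=0: revealed 6 new [(0,5) (0,6) (1,5) (1,6) (2,5) (2,6)] -> total=20

Answer: 20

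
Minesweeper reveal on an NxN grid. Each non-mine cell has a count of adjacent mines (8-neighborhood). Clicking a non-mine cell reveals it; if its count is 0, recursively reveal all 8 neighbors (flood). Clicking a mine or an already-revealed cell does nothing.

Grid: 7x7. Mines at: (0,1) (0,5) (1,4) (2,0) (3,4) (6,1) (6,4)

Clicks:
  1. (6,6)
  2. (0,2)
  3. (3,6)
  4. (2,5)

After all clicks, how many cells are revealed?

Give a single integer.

Click 1 (6,6) count=0: revealed 12 new [(1,5) (1,6) (2,5) (2,6) (3,5) (3,6) (4,5) (4,6) (5,5) (5,6) (6,5) (6,6)] -> total=12
Click 2 (0,2) count=1: revealed 1 new [(0,2)] -> total=13
Click 3 (3,6) count=0: revealed 0 new [(none)] -> total=13
Click 4 (2,5) count=2: revealed 0 new [(none)] -> total=13

Answer: 13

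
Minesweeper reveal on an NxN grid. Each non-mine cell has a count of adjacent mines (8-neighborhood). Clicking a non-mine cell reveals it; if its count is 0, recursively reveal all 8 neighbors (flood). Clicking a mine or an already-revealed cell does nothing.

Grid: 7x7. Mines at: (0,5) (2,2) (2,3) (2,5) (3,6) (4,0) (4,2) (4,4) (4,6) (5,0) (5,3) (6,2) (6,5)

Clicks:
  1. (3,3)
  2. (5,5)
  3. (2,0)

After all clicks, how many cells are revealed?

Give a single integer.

Answer: 16

Derivation:
Click 1 (3,3) count=4: revealed 1 new [(3,3)] -> total=1
Click 2 (5,5) count=3: revealed 1 new [(5,5)] -> total=2
Click 3 (2,0) count=0: revealed 14 new [(0,0) (0,1) (0,2) (0,3) (0,4) (1,0) (1,1) (1,2) (1,3) (1,4) (2,0) (2,1) (3,0) (3,1)] -> total=16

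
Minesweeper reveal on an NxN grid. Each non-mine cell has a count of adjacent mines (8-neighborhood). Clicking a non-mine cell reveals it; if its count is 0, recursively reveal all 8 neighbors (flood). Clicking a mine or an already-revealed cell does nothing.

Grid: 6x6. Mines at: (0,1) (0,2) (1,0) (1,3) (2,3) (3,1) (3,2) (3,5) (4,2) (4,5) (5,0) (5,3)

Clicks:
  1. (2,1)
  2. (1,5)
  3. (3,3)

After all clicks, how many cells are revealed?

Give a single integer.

Click 1 (2,1) count=3: revealed 1 new [(2,1)] -> total=1
Click 2 (1,5) count=0: revealed 6 new [(0,4) (0,5) (1,4) (1,5) (2,4) (2,5)] -> total=7
Click 3 (3,3) count=3: revealed 1 new [(3,3)] -> total=8

Answer: 8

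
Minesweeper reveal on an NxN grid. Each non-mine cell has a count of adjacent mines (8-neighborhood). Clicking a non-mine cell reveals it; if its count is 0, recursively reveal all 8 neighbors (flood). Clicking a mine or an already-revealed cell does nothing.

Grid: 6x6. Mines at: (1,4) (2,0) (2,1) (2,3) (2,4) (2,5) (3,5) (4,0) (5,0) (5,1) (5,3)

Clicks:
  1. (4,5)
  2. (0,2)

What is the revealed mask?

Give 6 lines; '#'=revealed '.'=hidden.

Answer: ####..
####..
......
......
.....#
......

Derivation:
Click 1 (4,5) count=1: revealed 1 new [(4,5)] -> total=1
Click 2 (0,2) count=0: revealed 8 new [(0,0) (0,1) (0,2) (0,3) (1,0) (1,1) (1,2) (1,3)] -> total=9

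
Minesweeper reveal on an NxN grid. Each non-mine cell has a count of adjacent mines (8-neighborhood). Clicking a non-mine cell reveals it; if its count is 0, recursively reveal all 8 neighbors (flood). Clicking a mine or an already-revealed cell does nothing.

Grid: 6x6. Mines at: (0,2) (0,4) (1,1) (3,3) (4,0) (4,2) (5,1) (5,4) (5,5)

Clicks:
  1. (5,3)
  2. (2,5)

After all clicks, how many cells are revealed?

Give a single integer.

Click 1 (5,3) count=2: revealed 1 new [(5,3)] -> total=1
Click 2 (2,5) count=0: revealed 8 new [(1,4) (1,5) (2,4) (2,5) (3,4) (3,5) (4,4) (4,5)] -> total=9

Answer: 9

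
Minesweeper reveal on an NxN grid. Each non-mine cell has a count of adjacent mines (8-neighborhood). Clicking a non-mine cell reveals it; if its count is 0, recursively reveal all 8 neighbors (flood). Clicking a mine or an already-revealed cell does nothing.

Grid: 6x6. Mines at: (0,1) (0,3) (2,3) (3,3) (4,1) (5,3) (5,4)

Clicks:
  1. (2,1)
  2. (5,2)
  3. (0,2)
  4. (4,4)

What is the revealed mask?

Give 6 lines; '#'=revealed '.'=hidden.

Click 1 (2,1) count=0: revealed 9 new [(1,0) (1,1) (1,2) (2,0) (2,1) (2,2) (3,0) (3,1) (3,2)] -> total=9
Click 2 (5,2) count=2: revealed 1 new [(5,2)] -> total=10
Click 3 (0,2) count=2: revealed 1 new [(0,2)] -> total=11
Click 4 (4,4) count=3: revealed 1 new [(4,4)] -> total=12

Answer: ..#...
###...
###...
###...
....#.
..#...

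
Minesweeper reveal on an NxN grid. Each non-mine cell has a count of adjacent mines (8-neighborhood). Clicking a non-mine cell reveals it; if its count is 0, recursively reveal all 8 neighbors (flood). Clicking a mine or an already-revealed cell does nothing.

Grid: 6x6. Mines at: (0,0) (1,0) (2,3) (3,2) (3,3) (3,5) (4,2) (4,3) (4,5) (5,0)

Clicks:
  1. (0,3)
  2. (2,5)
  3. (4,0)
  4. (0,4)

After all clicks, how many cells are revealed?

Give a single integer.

Click 1 (0,3) count=0: revealed 12 new [(0,1) (0,2) (0,3) (0,4) (0,5) (1,1) (1,2) (1,3) (1,4) (1,5) (2,4) (2,5)] -> total=12
Click 2 (2,5) count=1: revealed 0 new [(none)] -> total=12
Click 3 (4,0) count=1: revealed 1 new [(4,0)] -> total=13
Click 4 (0,4) count=0: revealed 0 new [(none)] -> total=13

Answer: 13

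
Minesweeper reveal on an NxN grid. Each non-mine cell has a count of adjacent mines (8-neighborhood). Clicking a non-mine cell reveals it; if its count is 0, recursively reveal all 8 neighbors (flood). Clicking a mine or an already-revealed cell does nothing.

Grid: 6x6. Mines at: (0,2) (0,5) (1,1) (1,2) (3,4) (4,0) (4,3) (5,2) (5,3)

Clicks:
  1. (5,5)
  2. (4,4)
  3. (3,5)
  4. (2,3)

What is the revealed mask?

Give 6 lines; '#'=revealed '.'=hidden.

Answer: ......
......
...#..
.....#
....##
....##

Derivation:
Click 1 (5,5) count=0: revealed 4 new [(4,4) (4,5) (5,4) (5,5)] -> total=4
Click 2 (4,4) count=3: revealed 0 new [(none)] -> total=4
Click 3 (3,5) count=1: revealed 1 new [(3,5)] -> total=5
Click 4 (2,3) count=2: revealed 1 new [(2,3)] -> total=6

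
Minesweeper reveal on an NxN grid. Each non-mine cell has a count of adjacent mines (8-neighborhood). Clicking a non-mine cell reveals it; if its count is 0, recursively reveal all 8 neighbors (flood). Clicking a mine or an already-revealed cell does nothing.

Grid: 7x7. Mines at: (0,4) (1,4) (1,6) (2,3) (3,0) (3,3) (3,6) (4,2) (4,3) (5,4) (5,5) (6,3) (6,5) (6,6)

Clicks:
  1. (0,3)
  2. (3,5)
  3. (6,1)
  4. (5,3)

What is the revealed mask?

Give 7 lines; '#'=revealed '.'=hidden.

Click 1 (0,3) count=2: revealed 1 new [(0,3)] -> total=1
Click 2 (3,5) count=1: revealed 1 new [(3,5)] -> total=2
Click 3 (6,1) count=0: revealed 8 new [(4,0) (4,1) (5,0) (5,1) (5,2) (6,0) (6,1) (6,2)] -> total=10
Click 4 (5,3) count=4: revealed 1 new [(5,3)] -> total=11

Answer: ...#...
.......
.......
.....#.
##.....
####...
###....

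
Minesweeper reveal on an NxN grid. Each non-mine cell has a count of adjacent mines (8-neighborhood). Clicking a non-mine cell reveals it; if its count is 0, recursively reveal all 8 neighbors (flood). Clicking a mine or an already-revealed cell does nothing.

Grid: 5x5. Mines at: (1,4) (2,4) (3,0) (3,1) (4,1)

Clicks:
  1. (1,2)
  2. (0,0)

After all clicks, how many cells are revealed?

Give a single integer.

Answer: 12

Derivation:
Click 1 (1,2) count=0: revealed 12 new [(0,0) (0,1) (0,2) (0,3) (1,0) (1,1) (1,2) (1,3) (2,0) (2,1) (2,2) (2,3)] -> total=12
Click 2 (0,0) count=0: revealed 0 new [(none)] -> total=12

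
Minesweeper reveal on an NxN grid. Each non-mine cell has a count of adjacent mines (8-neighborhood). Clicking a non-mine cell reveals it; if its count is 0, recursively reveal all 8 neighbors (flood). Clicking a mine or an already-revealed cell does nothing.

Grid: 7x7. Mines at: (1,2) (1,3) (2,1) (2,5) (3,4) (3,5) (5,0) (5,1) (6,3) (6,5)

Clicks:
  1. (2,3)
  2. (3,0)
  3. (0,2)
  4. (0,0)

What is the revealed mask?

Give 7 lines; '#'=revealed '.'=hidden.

Answer: ###....
##.....
...#...
#......
.......
.......
.......

Derivation:
Click 1 (2,3) count=3: revealed 1 new [(2,3)] -> total=1
Click 2 (3,0) count=1: revealed 1 new [(3,0)] -> total=2
Click 3 (0,2) count=2: revealed 1 new [(0,2)] -> total=3
Click 4 (0,0) count=0: revealed 4 new [(0,0) (0,1) (1,0) (1,1)] -> total=7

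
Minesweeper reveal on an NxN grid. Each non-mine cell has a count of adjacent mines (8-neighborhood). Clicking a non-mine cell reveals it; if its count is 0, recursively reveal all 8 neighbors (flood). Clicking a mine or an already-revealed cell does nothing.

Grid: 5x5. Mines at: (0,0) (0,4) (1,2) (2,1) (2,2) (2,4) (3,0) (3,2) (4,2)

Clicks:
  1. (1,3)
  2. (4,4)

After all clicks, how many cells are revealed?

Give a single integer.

Click 1 (1,3) count=4: revealed 1 new [(1,3)] -> total=1
Click 2 (4,4) count=0: revealed 4 new [(3,3) (3,4) (4,3) (4,4)] -> total=5

Answer: 5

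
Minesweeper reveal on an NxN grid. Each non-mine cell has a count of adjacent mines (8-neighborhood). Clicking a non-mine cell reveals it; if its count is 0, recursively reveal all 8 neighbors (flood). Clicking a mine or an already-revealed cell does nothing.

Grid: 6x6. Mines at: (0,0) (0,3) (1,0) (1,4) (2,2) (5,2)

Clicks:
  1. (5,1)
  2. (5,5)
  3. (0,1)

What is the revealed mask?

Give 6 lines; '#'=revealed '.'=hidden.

Answer: .#....
......
...###
...###
...###
.#.###

Derivation:
Click 1 (5,1) count=1: revealed 1 new [(5,1)] -> total=1
Click 2 (5,5) count=0: revealed 12 new [(2,3) (2,4) (2,5) (3,3) (3,4) (3,5) (4,3) (4,4) (4,5) (5,3) (5,4) (5,5)] -> total=13
Click 3 (0,1) count=2: revealed 1 new [(0,1)] -> total=14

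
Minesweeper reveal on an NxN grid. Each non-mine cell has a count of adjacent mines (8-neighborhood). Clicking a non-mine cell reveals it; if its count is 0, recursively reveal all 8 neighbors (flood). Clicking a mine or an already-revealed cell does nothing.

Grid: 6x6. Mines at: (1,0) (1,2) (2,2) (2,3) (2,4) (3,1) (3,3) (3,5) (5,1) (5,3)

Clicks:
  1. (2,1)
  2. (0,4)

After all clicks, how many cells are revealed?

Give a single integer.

Click 1 (2,1) count=4: revealed 1 new [(2,1)] -> total=1
Click 2 (0,4) count=0: revealed 6 new [(0,3) (0,4) (0,5) (1,3) (1,4) (1,5)] -> total=7

Answer: 7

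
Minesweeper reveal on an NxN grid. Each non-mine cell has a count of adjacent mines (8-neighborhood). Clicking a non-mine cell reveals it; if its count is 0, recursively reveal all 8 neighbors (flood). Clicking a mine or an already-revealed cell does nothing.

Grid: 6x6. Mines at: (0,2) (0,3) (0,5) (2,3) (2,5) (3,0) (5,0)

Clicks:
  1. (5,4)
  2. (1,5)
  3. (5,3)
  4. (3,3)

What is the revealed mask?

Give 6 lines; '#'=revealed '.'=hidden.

Click 1 (5,4) count=0: revealed 15 new [(3,1) (3,2) (3,3) (3,4) (3,5) (4,1) (4,2) (4,3) (4,4) (4,5) (5,1) (5,2) (5,3) (5,4) (5,5)] -> total=15
Click 2 (1,5) count=2: revealed 1 new [(1,5)] -> total=16
Click 3 (5,3) count=0: revealed 0 new [(none)] -> total=16
Click 4 (3,3) count=1: revealed 0 new [(none)] -> total=16

Answer: ......
.....#
......
.#####
.#####
.#####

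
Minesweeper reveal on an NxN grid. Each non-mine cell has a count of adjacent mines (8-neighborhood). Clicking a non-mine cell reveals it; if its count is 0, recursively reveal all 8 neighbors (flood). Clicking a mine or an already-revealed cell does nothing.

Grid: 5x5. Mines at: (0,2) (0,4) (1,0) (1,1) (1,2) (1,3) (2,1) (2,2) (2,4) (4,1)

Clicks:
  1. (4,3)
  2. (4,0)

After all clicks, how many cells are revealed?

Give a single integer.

Answer: 7

Derivation:
Click 1 (4,3) count=0: revealed 6 new [(3,2) (3,3) (3,4) (4,2) (4,3) (4,4)] -> total=6
Click 2 (4,0) count=1: revealed 1 new [(4,0)] -> total=7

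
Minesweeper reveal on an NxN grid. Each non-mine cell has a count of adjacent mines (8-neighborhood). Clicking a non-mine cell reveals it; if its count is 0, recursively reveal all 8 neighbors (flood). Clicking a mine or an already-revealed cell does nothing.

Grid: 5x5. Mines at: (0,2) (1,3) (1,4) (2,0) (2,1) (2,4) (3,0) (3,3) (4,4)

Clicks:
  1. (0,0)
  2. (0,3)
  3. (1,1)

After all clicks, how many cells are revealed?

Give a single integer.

Answer: 5

Derivation:
Click 1 (0,0) count=0: revealed 4 new [(0,0) (0,1) (1,0) (1,1)] -> total=4
Click 2 (0,3) count=3: revealed 1 new [(0,3)] -> total=5
Click 3 (1,1) count=3: revealed 0 new [(none)] -> total=5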